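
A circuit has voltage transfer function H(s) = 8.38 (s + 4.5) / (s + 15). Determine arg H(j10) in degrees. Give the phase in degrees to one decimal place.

32.1°

∠(j10 + 4.5) = arctan(10/4.5) = 65.77°
∠(j10 + 15) = arctan(10/15) = 33.69°
∠H(j10) = 65.77° − 33.69° = 32.08°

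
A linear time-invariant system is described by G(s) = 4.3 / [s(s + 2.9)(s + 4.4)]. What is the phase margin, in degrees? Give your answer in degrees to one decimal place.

79.1°

Gain crossover: |G(jω)| = 1 at ω ≈ 0.334 rad/sec.
∠G(j0.334) = −90° − arctan(0.334/2.9) − arctan(0.334/4.4) ≈ -100.91°
PM = 180° + (-100.91°) = 79.09°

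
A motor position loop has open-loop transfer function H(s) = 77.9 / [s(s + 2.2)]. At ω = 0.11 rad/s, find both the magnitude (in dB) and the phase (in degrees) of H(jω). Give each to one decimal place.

|j0.11 + 2.2| = √(0.11² + 2.2²) = 2.203
|j0.11| = 0.11
|H(j0.11)| = 77.9 / (2.203 × 0.11) = 321.5
20 log₁₀(321.5) = 50.14 dB
∠(j0.11 + 2.2) = arctan(0.11/2.2) = 2.86°
∠(j0.11) = 90.00°
∠H(j0.11) = − (2.86° + 90.00°) = -92.86°

|H| = 50.1 dB, ∠H = -92.9 deg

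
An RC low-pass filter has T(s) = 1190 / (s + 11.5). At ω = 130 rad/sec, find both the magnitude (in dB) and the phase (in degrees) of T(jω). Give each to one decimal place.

|T| = 19.2 dB, ∠T = -84.9 deg

|j130 + 11.5| = √(130² + 11.5²) = 130.5
|T(j130)| = 1190 / 130.5 = 9.1182
20 log₁₀(9.1182) = 19.20 dB
∠(j130 + 11.5) = arctan(130/11.5) = 84.94°
∠T(j130) = −84.94° = -84.94°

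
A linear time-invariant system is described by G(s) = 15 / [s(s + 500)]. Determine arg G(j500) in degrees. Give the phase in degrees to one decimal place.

-135.0°

∠(j500 + 500) = arctan(500/500) = 45.00°
∠(j500) = 90.00°
∠G(j500) = − (45.00° + 90.00°) = -135.00°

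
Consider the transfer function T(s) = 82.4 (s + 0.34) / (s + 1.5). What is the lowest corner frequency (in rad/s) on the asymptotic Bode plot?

0.34 rad/s

Break frequencies occur at each pole and zero magnitude: 0.34 rad/s, 1.5 rad/s.
The lowest is 0.34 rad/s.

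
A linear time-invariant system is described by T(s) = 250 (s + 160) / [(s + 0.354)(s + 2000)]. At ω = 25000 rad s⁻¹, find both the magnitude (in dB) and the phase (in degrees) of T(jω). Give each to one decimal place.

|T| = -40.0 dB, ∠T = -85.8°

|j25000 + 160| = √(25000² + 160²) = 2.5e+04
|j25000 + 0.354| = √(25000² + 0.354²) = 2.5e+04
|j25000 + 2000| = √(25000² + 2000²) = 2.508e+04
|T(j25000)| = 250 × 2.5e+04 / (2.5e+04 × 2.508e+04) = 0.0099684
20 log₁₀(0.0099684) = -40.03 dB
∠(j25000 + 160) = arctan(25000/160) = 89.63°
∠(j25000 + 0.354) = arctan(25000/0.354) = 90.00°
∠(j25000 + 2000) = arctan(25000/2000) = 85.43°
∠T(j25000) = 89.63° − (90.00° + 85.43°) = -85.79°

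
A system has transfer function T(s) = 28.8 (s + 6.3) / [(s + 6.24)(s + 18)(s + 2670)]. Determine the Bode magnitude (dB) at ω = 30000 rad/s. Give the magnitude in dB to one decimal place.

-149.9 dB

|j30000 + 6.3| = √(30000² + 6.3²) = 3e+04
|j30000 + 6.24| = √(30000² + 6.24²) = 3e+04
|j30000 + 18| = √(30000² + 18²) = 3e+04
|j30000 + 2670| = √(30000² + 2670²) = 3.012e+04
|T(j30000)| = 28.8 × 3e+04 / (3e+04 × 3e+04 × 3.012e+04) = 3.1874e-08
20 log₁₀(3.1874e-08) = -149.93 dB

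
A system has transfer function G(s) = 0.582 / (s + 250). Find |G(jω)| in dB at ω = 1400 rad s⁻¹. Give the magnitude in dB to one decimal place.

|j1400 + 250| = √(1400² + 250²) = 1422
|G(j1400)| = 0.582 / 1422 = 0.00040924
20 log₁₀(0.00040924) = -67.76 dB

-67.8 dB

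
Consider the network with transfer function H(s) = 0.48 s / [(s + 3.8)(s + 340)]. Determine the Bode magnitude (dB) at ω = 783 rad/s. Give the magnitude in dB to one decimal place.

|j783| = 783
|j783 + 3.8| = √(783² + 3.8²) = 783
|j783 + 340| = √(783² + 340²) = 853.6
|H(j783)| = 0.48 × 783 / (783 × 853.6) = 0.0005623
20 log₁₀(0.0005623) = -65.00 dB

-65.0 dB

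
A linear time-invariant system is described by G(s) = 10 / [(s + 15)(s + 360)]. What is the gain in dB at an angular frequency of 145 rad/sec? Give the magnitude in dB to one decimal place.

-75.1 dB

|j145 + 15| = √(145² + 15²) = 145.8
|j145 + 360| = √(145² + 360²) = 388.1
|G(j145)| = 10 / (145.8 × 388.1) = 0.00017676
20 log₁₀(0.00017676) = -75.05 dB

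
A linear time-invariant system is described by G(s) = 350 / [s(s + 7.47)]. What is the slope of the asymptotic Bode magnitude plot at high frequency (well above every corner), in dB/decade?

-40 dB/decade

With 0 zeros and 2 poles, the high-frequency asymptotic slope is 20 × (0 − 2) = -40 dB/decade.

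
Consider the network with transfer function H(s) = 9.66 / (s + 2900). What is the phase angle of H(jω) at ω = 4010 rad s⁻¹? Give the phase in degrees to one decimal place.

-54.1°

∠(j4010 + 2900) = arctan(4010/2900) = 54.13°
∠H(j4010) = −54.13° = -54.13°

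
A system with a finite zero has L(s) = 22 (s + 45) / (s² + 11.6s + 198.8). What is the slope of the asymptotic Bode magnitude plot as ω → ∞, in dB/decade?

-20 dB/decade

With 1 zero and 2 poles, the high-frequency asymptotic slope is 20 × (1 − 2) = -20 dB/decade.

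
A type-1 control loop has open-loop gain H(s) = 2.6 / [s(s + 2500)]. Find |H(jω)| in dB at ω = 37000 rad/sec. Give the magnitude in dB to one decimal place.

|j37000 + 2500| = √(37000² + 2500²) = 3.708e+04
|j37000| = 3.7e+04
|H(j37000)| = 2.6 / (3.708e+04 × 3.7e+04) = 1.8949e-09
20 log₁₀(1.8949e-09) = -174.45 dB

-174.4 dB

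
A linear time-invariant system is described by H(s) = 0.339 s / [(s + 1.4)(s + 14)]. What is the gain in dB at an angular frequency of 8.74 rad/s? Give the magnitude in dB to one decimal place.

|j8.74| = 8.74
|j8.74 + 1.4| = √(8.74² + 1.4²) = 8.851
|j8.74 + 14| = √(8.74² + 14²) = 16.5
|H(j8.74)| = 0.339 × 8.74 / (8.851 × 16.5) = 0.020282
20 log₁₀(0.020282) = -33.86 dB

-33.9 dB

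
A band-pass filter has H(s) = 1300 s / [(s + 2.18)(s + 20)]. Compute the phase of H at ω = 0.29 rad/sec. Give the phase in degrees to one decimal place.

81.6°

∠(j0.29) = 90.00°
∠(j0.29 + 2.18) = arctan(0.29/2.18) = 7.58°
∠(j0.29 + 20) = arctan(0.29/20) = 0.83°
∠H(j0.29) = 90.00° − (7.58° + 0.83°) = 81.59°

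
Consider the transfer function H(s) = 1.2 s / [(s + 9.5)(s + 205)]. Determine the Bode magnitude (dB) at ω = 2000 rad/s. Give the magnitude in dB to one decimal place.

|j2000| = 2000
|j2000 + 9.5| = √(2000² + 9.5²) = 2000
|j2000 + 205| = √(2000² + 205²) = 2010
|H(j2000)| = 1.2 × 2000 / (2000 × 2010) = 0.00059687
20 log₁₀(0.00059687) = -64.48 dB

-64.5 dB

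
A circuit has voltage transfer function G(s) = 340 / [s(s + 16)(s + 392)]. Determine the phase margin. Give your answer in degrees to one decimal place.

Gain crossover: |G(jω)| = 1 at ω ≈ 0.0542 rad/s.
∠G(j0.0542) = −90° − arctan(0.0542/16) − arctan(0.0542/392) ≈ -90.20°
PM = 180° + (-90.20°) = 89.80°

89.8°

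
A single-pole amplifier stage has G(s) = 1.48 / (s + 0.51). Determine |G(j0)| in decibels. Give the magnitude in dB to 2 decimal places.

9.25 dB

G(0) = 1.48 / 0.51 = 2.902
20 log₁₀(2.902) = 9.254 dB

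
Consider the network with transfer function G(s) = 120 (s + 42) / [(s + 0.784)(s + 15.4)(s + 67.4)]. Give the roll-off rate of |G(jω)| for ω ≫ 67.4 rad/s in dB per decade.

-40 dB/decade

With 1 zero and 3 poles, the high-frequency asymptotic slope is 20 × (1 − 3) = -40 dB/decade.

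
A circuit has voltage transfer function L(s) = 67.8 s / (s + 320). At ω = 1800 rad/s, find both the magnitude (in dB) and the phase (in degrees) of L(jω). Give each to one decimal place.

|L| = 36.5 dB, ∠L = 10.1°

|j1800| = 1800
|j1800 + 320| = √(1800² + 320²) = 1828
|L(j1800)| = 67.8 × 1800 / 1828 = 66.753
20 log₁₀(66.753) = 36.49 dB
∠(j1800) = 90.00°
∠(j1800 + 320) = arctan(1800/320) = 79.92°
∠L(j1800) = 90.00° − 79.92° = 10.08°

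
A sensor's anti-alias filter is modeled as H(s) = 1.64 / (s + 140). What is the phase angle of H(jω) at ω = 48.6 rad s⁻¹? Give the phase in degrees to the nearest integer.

-19°

∠(j48.6 + 140) = arctan(48.6/140) = 19.14°
∠H(j48.6) = −19.14° = -19.14°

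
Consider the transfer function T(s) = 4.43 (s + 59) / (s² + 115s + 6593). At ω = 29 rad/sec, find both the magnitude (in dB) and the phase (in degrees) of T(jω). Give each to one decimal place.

|j29 + 59| = √(29² + 59²) = 65.74
|(j29)² + 115(j29) + 6593| = |5752 + j3335| = 6649
|T(j29)| = 4.43 × 65.74 / 6649 = 0.043802
20 log₁₀(0.043802) = -27.17 dB
∠(j29 + 59) = arctan(29/59) = 26.18°
∠[(j29)² + 115(j29) + 6593] = ∠[5752 + j3335] = 30.11°
∠T(j29) = 26.18° − 30.11° = -3.93°

|T| = -27.2 dB, ∠T = -3.9°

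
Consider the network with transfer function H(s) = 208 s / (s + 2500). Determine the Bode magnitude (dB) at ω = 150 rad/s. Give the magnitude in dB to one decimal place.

|j150| = 150
|j150 + 2500| = √(150² + 2500²) = 2504
|H(j150)| = 208 × 150 / 2504 = 12.458
20 log₁₀(12.458) = 21.91 dB

21.9 dB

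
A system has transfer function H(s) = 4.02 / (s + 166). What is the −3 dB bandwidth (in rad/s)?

For a single-pole low-pass, the −3 dB point is at the pole: ω = 166 rad/s.

166 rad/s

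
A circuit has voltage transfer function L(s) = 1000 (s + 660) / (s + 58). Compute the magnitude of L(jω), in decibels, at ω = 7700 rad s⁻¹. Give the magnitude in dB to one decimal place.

|j7700 + 660| = √(7700² + 660²) = 7728
|j7700 + 58| = √(7700² + 58²) = 7700
|L(j7700)| = 1000 × 7728 / 7700 = 1003.6
20 log₁₀(1003.6) = 60.03 dB

60.0 dB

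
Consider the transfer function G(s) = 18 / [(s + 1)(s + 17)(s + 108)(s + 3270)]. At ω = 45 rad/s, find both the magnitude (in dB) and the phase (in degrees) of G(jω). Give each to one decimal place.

|j45 + 1| = √(45² + 1²) = 45.01
|j45 + 17| = √(45² + 17²) = 48.1
|j45 + 108| = √(45² + 108²) = 117
|j45 + 3270| = √(45² + 3270²) = 3270
|G(j45)| = 18 / (45.01 × 48.1 × 117 × 3270) = 2.1727e-08
20 log₁₀(2.1727e-08) = -153.26 dB
∠(j45 + 1) = arctan(45/1) = 88.73°
∠(j45 + 17) = arctan(45/17) = 69.30°
∠(j45 + 108) = arctan(45/108) = 22.62°
∠(j45 + 3270) = arctan(45/3270) = 0.79°
∠G(j45) = − (88.73° + 69.30° + 22.62° + 0.79°) = -181.44°

|G| = -153.3 dB, ∠G = -181.4°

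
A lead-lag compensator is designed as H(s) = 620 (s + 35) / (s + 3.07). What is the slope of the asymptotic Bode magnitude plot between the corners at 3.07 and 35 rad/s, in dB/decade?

In this band the factors already past their corner are: pole at 3.07; net slope = -20 dB/decade.

-20 dB/decade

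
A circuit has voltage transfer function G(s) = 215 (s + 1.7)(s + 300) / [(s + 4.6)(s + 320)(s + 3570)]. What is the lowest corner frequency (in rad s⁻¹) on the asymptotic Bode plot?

1.7 rad s⁻¹

Break frequencies occur at each pole and zero magnitude: 1.7 rad s⁻¹, 4.6 rad s⁻¹, 300 rad s⁻¹, 320 rad s⁻¹, 3570 rad s⁻¹.
The lowest is 1.7 rad s⁻¹.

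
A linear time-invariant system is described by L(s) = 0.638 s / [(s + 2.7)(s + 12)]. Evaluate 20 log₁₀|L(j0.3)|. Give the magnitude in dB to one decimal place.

-44.6 dB

|j0.3| = 0.3
|j0.3 + 2.7| = √(0.3² + 2.7²) = 2.717
|j0.3 + 12| = √(0.3² + 12²) = 12
|L(j0.3)| = 0.638 × 0.3 / (2.717 × 12) = 0.0058694
20 log₁₀(0.0058694) = -44.63 dB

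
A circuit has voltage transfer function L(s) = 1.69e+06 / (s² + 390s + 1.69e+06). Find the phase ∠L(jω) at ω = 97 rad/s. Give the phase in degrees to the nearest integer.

-1°

∠[(j97)² + 390(j97) + 1.69e+06] = ∠[1.6806e+06 + j37830] = 1.29°
∠L(j97) = −1.29° = -1.29°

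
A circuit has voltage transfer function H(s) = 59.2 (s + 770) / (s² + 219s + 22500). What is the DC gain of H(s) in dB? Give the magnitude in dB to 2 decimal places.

H(0) = 59.2 × 770 / 22500 = 2.026
20 log₁₀(2.026) = 6.133 dB

6.13 dB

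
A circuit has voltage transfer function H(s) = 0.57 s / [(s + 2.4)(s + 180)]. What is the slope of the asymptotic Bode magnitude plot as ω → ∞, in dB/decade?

-20 dB/decade

With 1 zero and 2 poles, the high-frequency asymptotic slope is 20 × (1 − 2) = -20 dB/decade.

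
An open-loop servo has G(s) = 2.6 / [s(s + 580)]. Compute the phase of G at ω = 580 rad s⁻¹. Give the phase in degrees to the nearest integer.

∠(j580 + 580) = arctan(580/580) = 45.00°
∠(j580) = 90.00°
∠G(j580) = − (45.00° + 90.00°) = -135.00°

-135°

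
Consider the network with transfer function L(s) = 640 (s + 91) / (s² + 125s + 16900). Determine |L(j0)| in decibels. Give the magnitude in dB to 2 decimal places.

L(0) = 640 × 91 / 16900 = 3.4462
20 log₁₀(3.4462) = 10.747 dB

10.75 dB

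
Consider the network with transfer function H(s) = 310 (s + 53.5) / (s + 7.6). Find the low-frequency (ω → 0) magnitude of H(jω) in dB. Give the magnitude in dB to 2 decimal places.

66.78 dB

H(0) = 310 × 53.5 / 7.6 = 2182.2
20 log₁₀(2182.2) = 66.778 dB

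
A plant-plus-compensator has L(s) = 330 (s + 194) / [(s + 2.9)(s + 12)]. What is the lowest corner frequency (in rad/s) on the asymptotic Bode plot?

2.9 rad/s

Break frequencies occur at each pole and zero magnitude: 2.9 rad/s, 12 rad/s, 194 rad/s.
The lowest is 2.9 rad/s.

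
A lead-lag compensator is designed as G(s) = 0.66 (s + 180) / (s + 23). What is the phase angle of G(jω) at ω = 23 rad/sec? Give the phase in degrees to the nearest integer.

-38°

∠(j23 + 180) = arctan(23/180) = 7.28°
∠(j23 + 23) = arctan(23/23) = 45.00°
∠G(j23) = 7.28° − 45.00° = -37.72°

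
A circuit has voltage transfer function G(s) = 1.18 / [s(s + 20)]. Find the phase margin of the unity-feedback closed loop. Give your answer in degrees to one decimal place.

89.8°

Gain crossover: |G(jω)| = 1 at ω ≈ 0.059 rad s⁻¹.
∠G(j0.059) = −90° − arctan(0.059/20) ≈ -90.17°
PM = 180° + (-90.17°) = 89.83°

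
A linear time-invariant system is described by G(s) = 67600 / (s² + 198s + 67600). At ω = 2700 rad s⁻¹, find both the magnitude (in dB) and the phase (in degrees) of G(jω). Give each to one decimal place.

|(j2700)² + 198(j2700) + 67600| = |-7.2224e+06 + j5.346e+05| = 7.242e+06
|G(j2700)| = 67600 / 7.242e+06 = 0.0093342
20 log₁₀(0.0093342) = -40.60 dB
∠[(j2700)² + 198(j2700) + 67600] = ∠[-7.2224e+06 + j5.346e+05] = 175.77°
∠G(j2700) = −175.77° = -175.77°

|G| = -40.6 dB, ∠G = -175.8°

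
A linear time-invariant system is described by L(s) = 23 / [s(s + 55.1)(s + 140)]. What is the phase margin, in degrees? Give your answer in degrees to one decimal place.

90.0°

Gain crossover: |L(jω)| = 1 at ω ≈ 0.00298 rad/s.
∠L(j0.00298) = −90° − arctan(0.00298/55.1) − arctan(0.00298/140) ≈ -90.00°
PM = 180° + (-90.00°) = 90.00°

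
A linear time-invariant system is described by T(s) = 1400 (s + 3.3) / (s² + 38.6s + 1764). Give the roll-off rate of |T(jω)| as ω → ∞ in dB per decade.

-20 dB/decade

With 1 zero and 2 poles, the high-frequency asymptotic slope is 20 × (1 − 2) = -20 dB/decade.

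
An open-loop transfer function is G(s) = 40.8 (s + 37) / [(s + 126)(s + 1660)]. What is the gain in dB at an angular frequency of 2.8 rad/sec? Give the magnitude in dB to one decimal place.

-42.8 dB

|j2.8 + 37| = √(2.8² + 37²) = 37.11
|j2.8 + 126| = √(2.8² + 126²) = 126
|j2.8 + 1660| = √(2.8² + 1660²) = 1660
|G(j2.8)| = 40.8 × 37.11 / (126 × 1660) = 0.0072363
20 log₁₀(0.0072363) = -42.81 dB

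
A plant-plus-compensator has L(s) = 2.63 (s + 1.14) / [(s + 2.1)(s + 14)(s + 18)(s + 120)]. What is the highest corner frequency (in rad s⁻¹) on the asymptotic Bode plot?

120 rad s⁻¹

Break frequencies occur at each pole and zero magnitude: 1.14 rad s⁻¹, 2.1 rad s⁻¹, 14 rad s⁻¹, 18 rad s⁻¹, 120 rad s⁻¹.
The highest is 120 rad s⁻¹.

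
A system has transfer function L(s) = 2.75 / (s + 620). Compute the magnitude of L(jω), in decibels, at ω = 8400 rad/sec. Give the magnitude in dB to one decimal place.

|j8400 + 620| = √(8400² + 620²) = 8423
|L(j8400)| = 2.75 / 8423 = 0.00032649
20 log₁₀(0.00032649) = -69.72 dB

-69.7 dB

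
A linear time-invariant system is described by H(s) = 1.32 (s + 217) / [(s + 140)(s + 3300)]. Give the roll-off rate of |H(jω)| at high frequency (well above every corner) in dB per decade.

With 1 zero and 2 poles, the high-frequency asymptotic slope is 20 × (1 − 2) = -20 dB/decade.

-20 dB/decade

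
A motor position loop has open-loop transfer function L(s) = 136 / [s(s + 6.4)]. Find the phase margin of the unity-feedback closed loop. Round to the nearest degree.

31°

Gain crossover: |L(jω)| = 1 at ω ≈ 10.8 rad s⁻¹.
∠L(j10.8) = −90° − arctan(10.8/6.4) ≈ -149.39°
PM = 180° + (-149.39°) = 30.61°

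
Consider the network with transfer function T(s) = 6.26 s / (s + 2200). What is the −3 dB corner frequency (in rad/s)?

2200 rad/s

For a single-pole high-pass, the −3 dB point is at the pole: ω = 2200 rad/s.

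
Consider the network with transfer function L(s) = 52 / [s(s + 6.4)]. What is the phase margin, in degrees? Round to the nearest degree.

47°

Gain crossover: |L(jω)| = 1 at ω ≈ 5.95 rad s⁻¹.
∠L(j5.95) = −90° − arctan(5.95/6.4) ≈ -132.92°
PM = 180° + (-132.92°) = 47.08°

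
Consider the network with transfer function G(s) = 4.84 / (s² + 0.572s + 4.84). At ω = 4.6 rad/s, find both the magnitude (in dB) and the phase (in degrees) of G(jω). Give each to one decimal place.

|(j4.6)² + 0.572(j4.6) + 4.84| = |-16.32 + j2.6312| = 16.53
|G(j4.6)| = 4.84 / 16.53 = 0.29279
20 log₁₀(0.29279) = -10.67 dB
∠[(j4.6)² + 0.572(j4.6) + 4.84] = ∠[-16.32 + j2.6312] = 170.84°
∠G(j4.6) = −170.84° = -170.84°

|G| = -10.7 dB, ∠G = -170.8 deg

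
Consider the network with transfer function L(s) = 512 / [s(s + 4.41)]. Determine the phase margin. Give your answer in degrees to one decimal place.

11.1°

Gain crossover: |L(jω)| = 1 at ω ≈ 22.4 rad s⁻¹.
∠L(j22.4) = −90° − arctan(22.4/4.41) ≈ -168.87°
PM = 180° + (-168.87°) = 11.13°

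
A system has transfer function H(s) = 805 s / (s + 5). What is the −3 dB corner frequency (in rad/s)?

5 rad/s

For a single-pole high-pass, the −3 dB point is at the pole: ω = 5 rad/s.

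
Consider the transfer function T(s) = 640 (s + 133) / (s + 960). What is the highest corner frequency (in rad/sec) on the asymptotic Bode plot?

960 rad/sec

Break frequencies occur at each pole and zero magnitude: 133 rad/sec, 960 rad/sec.
The highest is 960 rad/sec.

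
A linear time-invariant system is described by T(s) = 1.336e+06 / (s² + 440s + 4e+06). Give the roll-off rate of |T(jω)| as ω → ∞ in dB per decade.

-40 dB/decade

With 0 zeros and 2 poles, the high-frequency asymptotic slope is 20 × (0 − 2) = -40 dB/decade.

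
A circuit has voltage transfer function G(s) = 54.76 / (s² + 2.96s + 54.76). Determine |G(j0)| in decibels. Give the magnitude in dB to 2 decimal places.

G(0) = 54.76 / 54.76 = 1
20 log₁₀(1) = 0.000 dB

0.00 dB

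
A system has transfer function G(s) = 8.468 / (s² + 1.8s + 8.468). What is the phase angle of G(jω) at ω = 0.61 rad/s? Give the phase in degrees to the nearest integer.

-8°

∠[(j0.61)² + 1.8(j0.61) + 8.468] = ∠[8.0959 + j1.098] = 7.72°
∠G(j0.61) = −7.72° = -7.72°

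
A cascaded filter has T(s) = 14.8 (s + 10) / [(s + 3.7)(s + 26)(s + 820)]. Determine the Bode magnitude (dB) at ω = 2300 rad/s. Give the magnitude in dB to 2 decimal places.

-111.58 dB

|j2300 + 10| = √(2300² + 10²) = 2300
|j2300 + 3.7| = √(2300² + 3.7²) = 2300
|j2300 + 26| = √(2300² + 26²) = 2300
|j2300 + 820| = √(2300² + 820²) = 2442
|T(j2300)| = 14.8 × 2300 / (2300 × 2300 × 2442) = 2.6351e-06
20 log₁₀(2.6351e-06) = -111.584 dB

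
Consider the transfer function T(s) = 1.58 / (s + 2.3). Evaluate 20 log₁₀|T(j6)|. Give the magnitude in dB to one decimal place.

-12.2 dB

|j6 + 2.3| = √(6² + 2.3²) = 6.426
|T(j6)| = 1.58 / 6.426 = 0.24589
20 log₁₀(0.24589) = -12.19 dB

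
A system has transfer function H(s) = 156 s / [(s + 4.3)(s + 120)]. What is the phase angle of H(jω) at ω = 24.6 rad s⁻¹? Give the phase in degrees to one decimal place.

-1.7°

∠(j24.6) = 90.00°
∠(j24.6 + 4.3) = arctan(24.6/4.3) = 80.09°
∠(j24.6 + 120) = arctan(24.6/120) = 11.59°
∠H(j24.6) = 90.00° − (80.09° + 11.59°) = -1.67°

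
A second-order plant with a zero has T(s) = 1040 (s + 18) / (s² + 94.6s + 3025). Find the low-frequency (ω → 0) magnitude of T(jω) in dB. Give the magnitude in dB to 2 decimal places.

15.83 dB

T(0) = 1040 × 18 / 3025 = 6.1884
20 log₁₀(6.1884) = 15.832 dB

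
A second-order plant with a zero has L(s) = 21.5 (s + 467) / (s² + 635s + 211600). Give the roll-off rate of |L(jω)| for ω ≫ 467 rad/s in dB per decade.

-20 dB/decade

With 1 zero and 2 poles, the high-frequency asymptotic slope is 20 × (1 − 2) = -20 dB/decade.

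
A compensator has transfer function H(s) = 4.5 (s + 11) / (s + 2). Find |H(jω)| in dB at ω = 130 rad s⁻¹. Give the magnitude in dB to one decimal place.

|j130 + 11| = √(130² + 11²) = 130.5
|j130 + 2| = √(130² + 2²) = 130
|H(j130)| = 4.5 × 130.5 / 130 = 4.5155
20 log₁₀(4.5155) = 13.09 dB

13.1 dB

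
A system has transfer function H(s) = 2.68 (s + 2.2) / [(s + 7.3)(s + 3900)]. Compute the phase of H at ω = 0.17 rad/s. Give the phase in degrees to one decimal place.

∠(j0.17 + 2.2) = arctan(0.17/2.2) = 4.42°
∠(j0.17 + 7.3) = arctan(0.17/7.3) = 1.33°
∠(j0.17 + 3900) = arctan(0.17/3900) = 0.00°
∠H(j0.17) = 4.42° − (1.33° + 0.00°) = 3.08°

3.1°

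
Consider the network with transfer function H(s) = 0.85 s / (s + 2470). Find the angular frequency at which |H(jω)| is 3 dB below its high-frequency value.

2470 rad/s

For a single-pole high-pass, the −3 dB point is at the pole: ω = 2470 rad/s.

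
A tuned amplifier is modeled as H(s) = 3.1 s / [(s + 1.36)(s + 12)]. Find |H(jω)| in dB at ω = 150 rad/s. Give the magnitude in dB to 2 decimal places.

-33.72 dB

|j150| = 150
|j150 + 1.36| = √(150² + 1.36²) = 150
|j150 + 12| = √(150² + 12²) = 150.5
|H(j150)| = 3.1 × 150 / (150 × 150.5) = 0.0206
20 log₁₀(0.0206) = -33.723 dB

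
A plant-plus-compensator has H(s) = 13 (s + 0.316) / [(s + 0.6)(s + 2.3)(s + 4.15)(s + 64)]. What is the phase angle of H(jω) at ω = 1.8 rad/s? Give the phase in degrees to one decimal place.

-54.6°

∠(j1.8 + 0.316) = arctan(1.8/0.316) = 80.04°
∠(j1.8 + 0.6) = arctan(1.8/0.6) = 71.57°
∠(j1.8 + 2.3) = arctan(1.8/2.3) = 38.05°
∠(j1.8 + 4.15) = arctan(1.8/4.15) = 23.45°
∠(j1.8 + 64) = arctan(1.8/64) = 1.61°
∠H(j1.8) = 80.04° − (71.57° + 38.05° + 23.45° + 1.61°) = -54.63°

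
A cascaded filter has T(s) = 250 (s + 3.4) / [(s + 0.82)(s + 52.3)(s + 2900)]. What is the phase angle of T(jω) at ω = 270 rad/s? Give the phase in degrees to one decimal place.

∠(j270 + 3.4) = arctan(270/3.4) = 89.28°
∠(j270 + 0.82) = arctan(270/0.82) = 89.83°
∠(j270 + 52.3) = arctan(270/52.3) = 79.04°
∠(j270 + 2900) = arctan(270/2900) = 5.32°
∠T(j270) = 89.28° − (89.83° + 79.04° + 5.32°) = -84.90°

-84.9 deg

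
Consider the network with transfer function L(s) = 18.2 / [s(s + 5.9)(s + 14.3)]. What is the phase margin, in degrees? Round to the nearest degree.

Gain crossover: |L(jω)| = 1 at ω ≈ 0.216 rad s⁻¹.
∠L(j0.216) = −90° − arctan(0.216/5.9) − arctan(0.216/14.3) ≈ -92.96°
PM = 180° + (-92.96°) = 87.04°

87°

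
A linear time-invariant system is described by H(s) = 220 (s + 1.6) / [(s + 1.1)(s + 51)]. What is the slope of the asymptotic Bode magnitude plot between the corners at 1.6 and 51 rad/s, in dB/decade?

0 dB/decade

In this band the factors already past their corner are: zero at 1.6, pole at 1.1; net slope = 0 dB/decade.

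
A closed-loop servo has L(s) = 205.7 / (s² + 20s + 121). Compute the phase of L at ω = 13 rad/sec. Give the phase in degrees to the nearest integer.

-100°

∠[(j13)² + 20(j13) + 121] = ∠[-48 + j260] = 100.46°
∠L(j13) = −100.46° = -100.46°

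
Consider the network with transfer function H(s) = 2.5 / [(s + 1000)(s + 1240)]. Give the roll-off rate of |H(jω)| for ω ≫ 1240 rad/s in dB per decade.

-40 dB/decade

With 0 zeros and 2 poles, the high-frequency asymptotic slope is 20 × (0 − 2) = -40 dB/decade.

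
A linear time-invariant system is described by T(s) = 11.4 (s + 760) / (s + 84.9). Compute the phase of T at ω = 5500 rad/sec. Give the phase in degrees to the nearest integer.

∠(j5500 + 760) = arctan(5500/760) = 82.13°
∠(j5500 + 84.9) = arctan(5500/84.9) = 89.12°
∠T(j5500) = 82.13° − 89.12° = -6.98°

-7 deg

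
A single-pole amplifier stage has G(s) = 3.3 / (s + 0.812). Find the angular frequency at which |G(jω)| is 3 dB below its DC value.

0.812 rad/s

For a single-pole low-pass, the −3 dB point is at the pole: ω = 0.812 rad/s.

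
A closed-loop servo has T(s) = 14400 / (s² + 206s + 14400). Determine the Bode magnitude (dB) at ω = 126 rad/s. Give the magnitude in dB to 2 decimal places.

-5.13 dB

|(j126)² + 206(j126) + 14400| = |-1476 + j25956| = 2.6e+04
|T(j126)| = 14400 / 2.6e+04 = 0.55389
20 log₁₀(0.55389) = -5.132 dB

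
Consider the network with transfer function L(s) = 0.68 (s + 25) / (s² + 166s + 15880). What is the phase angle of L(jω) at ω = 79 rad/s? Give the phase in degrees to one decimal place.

18.8 deg

∠(j79 + 25) = arctan(79/25) = 72.44°
∠[(j79)² + 166(j79) + 15880] = ∠[9639 + j13114] = 53.68°
∠L(j79) = 72.44° − 53.68° = 18.76°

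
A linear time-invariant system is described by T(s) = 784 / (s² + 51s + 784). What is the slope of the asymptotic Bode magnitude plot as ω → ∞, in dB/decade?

With 0 zeros and 2 poles, the high-frequency asymptotic slope is 20 × (0 − 2) = -40 dB/decade.

-40 dB/decade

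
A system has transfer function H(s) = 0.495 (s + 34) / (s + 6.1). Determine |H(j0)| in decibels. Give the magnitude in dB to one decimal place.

8.8 dB

H(0) = 0.495 × 34 / 6.1 = 2.759
20 log₁₀(2.759) = 8.82 dB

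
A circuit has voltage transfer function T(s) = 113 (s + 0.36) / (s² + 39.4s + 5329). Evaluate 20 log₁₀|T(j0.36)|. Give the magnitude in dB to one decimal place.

|j0.36 + 0.36| = √(0.36² + 0.36²) = 0.5091
|(j0.36)² + 39.4(j0.36) + 5329| = |5328.9 + j14.184| = 5329
|T(j0.36)| = 113 × 0.5091 / 5329 = 0.010796
20 log₁₀(0.010796) = -39.33 dB

-39.3 dB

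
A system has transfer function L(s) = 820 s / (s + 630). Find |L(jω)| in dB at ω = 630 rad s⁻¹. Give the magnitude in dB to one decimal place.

55.3 dB

|j630| = 630
|j630 + 630| = √(630² + 630²) = 891
|L(j630)| = 820 × 630 / 891 = 579.83
20 log₁₀(579.83) = 55.27 dB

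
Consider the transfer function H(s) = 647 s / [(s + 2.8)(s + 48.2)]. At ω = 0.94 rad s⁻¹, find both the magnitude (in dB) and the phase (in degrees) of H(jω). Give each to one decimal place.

|j0.94| = 0.94
|j0.94 + 2.8| = √(0.94² + 2.8²) = 2.954
|j0.94 + 48.2| = √(0.94² + 48.2²) = 48.21
|H(j0.94)| = 647 × 0.94 / (2.954 × 48.21) = 4.2712
20 log₁₀(4.2712) = 12.61 dB
∠(j0.94) = 90.00°
∠(j0.94 + 2.8) = arctan(0.94/2.8) = 18.56°
∠(j0.94 + 48.2) = arctan(0.94/48.2) = 1.12°
∠H(j0.94) = 90.00° − (18.56° + 1.12°) = 70.33°

|H| = 12.6 dB, ∠H = 70.3°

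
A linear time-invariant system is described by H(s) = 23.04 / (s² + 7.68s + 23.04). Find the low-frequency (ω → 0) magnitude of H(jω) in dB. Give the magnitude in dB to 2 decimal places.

H(0) = 23.04 / 23.04 = 1
20 log₁₀(1) = 0.000 dB

0.00 dB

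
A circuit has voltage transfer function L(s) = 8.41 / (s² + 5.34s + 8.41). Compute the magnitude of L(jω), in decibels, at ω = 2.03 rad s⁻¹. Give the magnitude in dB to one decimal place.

|(j2.03)² + 5.34(j2.03) + 8.41| = |4.2891 + j10.84| = 11.66
|L(j2.03)| = 8.41 / 11.66 = 0.7214
20 log₁₀(0.7214) = -2.84 dB

-2.8 dB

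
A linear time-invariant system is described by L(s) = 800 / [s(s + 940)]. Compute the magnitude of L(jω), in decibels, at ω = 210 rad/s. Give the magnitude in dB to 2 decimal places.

-48.06 dB

|j210 + 940| = √(210² + 940²) = 963.2
|j210| = 210
|L(j210)| = 800 / (963.2 × 210) = 0.0039552
20 log₁₀(0.0039552) = -48.057 dB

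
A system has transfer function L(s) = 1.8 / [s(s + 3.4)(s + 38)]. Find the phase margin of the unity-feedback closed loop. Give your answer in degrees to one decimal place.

89.7 deg

Gain crossover: |L(jω)| = 1 at ω ≈ 0.0139 rad s⁻¹.
∠L(j0.0139) = −90° − arctan(0.0139/3.4) − arctan(0.0139/38) ≈ -90.26°
PM = 180° + (-90.26°) = 89.74°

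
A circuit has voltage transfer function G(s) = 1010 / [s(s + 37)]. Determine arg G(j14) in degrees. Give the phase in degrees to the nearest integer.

∠(j14 + 37) = arctan(14/37) = 20.73°
∠(j14) = 90.00°
∠G(j14) = − (20.73° + 90.00°) = -110.73°

-111°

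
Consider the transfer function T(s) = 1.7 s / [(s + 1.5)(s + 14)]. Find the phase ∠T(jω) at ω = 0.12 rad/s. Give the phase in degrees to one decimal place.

84.9°

∠(j0.12) = 90.00°
∠(j0.12 + 1.5) = arctan(0.12/1.5) = 4.57°
∠(j0.12 + 14) = arctan(0.12/14) = 0.49°
∠T(j0.12) = 90.00° − (4.57° + 0.49°) = 84.93°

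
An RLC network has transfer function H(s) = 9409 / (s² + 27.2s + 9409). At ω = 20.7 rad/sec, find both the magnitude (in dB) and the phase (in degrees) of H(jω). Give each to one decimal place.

|(j20.7)² + 27.2(j20.7) + 9409| = |8980.5 + j563.04| = 8998
|H(j20.7)| = 9409 / 8998 = 1.0457
20 log₁₀(1.0457) = 0.39 dB
∠[(j20.7)² + 27.2(j20.7) + 9409] = ∠[8980.5 + j563.04] = 3.59°
∠H(j20.7) = −3.59° = -3.59°

|H| = 0.4 dB, ∠H = -3.6°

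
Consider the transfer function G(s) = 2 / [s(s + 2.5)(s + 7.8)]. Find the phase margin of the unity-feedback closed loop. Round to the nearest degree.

87°

Gain crossover: |G(jω)| = 1 at ω ≈ 0.102 rad/sec.
∠G(j0.102) = −90° − arctan(0.102/2.5) − arctan(0.102/7.8) ≈ -93.10°
PM = 180° + (-93.10°) = 86.90°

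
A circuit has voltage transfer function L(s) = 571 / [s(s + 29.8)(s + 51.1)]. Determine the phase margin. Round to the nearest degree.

Gain crossover: |L(jω)| = 1 at ω ≈ 0.375 rad/s.
∠L(j0.375) = −90° − arctan(0.375/29.8) − arctan(0.375/51.1) ≈ -91.14°
PM = 180° + (-91.14°) = 88.86°

89°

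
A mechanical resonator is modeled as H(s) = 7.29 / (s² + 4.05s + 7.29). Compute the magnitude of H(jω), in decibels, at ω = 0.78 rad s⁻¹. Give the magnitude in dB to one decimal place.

|(j0.78)² + 4.05(j0.78) + 7.29| = |6.6816 + j3.159| = 7.391
|H(j0.78)| = 7.29 / 7.391 = 0.98637
20 log₁₀(0.98637) = -0.12 dB

-0.1 dB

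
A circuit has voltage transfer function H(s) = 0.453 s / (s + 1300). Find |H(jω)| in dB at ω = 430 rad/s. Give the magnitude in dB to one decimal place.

|j430| = 430
|j430 + 1300| = √(430² + 1300²) = 1369
|H(j430)| = 0.453 × 430 / 1369 = 0.14226
20 log₁₀(0.14226) = -16.94 dB

-16.9 dB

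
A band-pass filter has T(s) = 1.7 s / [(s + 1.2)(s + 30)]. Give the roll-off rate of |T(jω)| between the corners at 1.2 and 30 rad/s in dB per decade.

0 dB/decade

In this band the factors already past their corner are: 1 differentiator zero, pole at 1.2; net slope = 0 dB/decade.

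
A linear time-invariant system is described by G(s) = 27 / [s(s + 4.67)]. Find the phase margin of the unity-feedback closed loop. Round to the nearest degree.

Gain crossover: |G(jω)| = 1 at ω ≈ 4.27 rad s⁻¹.
∠G(j4.27) = −90° − arctan(4.27/4.67) ≈ -132.42°
PM = 180° + (-132.42°) = 47.58°

48°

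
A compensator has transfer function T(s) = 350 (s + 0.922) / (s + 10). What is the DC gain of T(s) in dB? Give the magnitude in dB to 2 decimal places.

T(0) = 350 × 0.922 / 10 = 32.27
20 log₁₀(32.27) = 30.176 dB

30.18 dB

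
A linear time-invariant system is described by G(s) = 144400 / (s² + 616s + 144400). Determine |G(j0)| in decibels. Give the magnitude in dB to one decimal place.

G(0) = 144400 / 144400 = 1
20 log₁₀(1) = 0.00 dB

0.0 dB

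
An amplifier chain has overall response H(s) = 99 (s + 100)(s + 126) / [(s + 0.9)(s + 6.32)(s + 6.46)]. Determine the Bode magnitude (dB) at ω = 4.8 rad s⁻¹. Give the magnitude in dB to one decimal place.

72.1 dB

|j4.8 + 100| = √(4.8² + 100²) = 100.1
|j4.8 + 126| = √(4.8² + 126²) = 126.1
|j4.8 + 0.9| = √(4.8² + 0.9²) = 4.884
|j4.8 + 6.32| = √(4.8² + 6.32²) = 7.936
|j4.8 + 6.46| = √(4.8² + 6.46²) = 8.048
|H(j4.8)| = 99 × 100.1 × 126.1 / (4.884 × 7.936 × 8.048) = 4006.6
20 log₁₀(4006.6) = 72.06 dB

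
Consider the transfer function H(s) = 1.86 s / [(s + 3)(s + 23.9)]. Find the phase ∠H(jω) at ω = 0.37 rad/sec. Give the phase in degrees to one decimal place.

82.1°

∠(j0.37) = 90.00°
∠(j0.37 + 3) = arctan(0.37/3) = 7.03°
∠(j0.37 + 23.9) = arctan(0.37/23.9) = 0.89°
∠H(j0.37) = 90.00° − (7.03° + 0.89°) = 82.08°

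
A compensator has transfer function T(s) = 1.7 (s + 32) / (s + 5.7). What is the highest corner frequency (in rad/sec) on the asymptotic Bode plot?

Break frequencies occur at each pole and zero magnitude: 5.7 rad/sec, 32 rad/sec.
The highest is 32 rad/sec.

32 rad/sec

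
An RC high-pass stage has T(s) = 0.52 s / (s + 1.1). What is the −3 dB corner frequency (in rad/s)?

1.1 rad/s

For a single-pole high-pass, the −3 dB point is at the pole: ω = 1.1 rad/s.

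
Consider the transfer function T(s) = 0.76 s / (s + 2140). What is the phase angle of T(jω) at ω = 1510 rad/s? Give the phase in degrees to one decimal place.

∠(j1510) = 90.00°
∠(j1510 + 2140) = arctan(1510/2140) = 35.21°
∠T(j1510) = 90.00° − 35.21° = 54.79°

54.8°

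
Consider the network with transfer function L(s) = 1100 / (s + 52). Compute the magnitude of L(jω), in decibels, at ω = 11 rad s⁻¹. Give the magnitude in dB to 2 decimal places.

|j11 + 52| = √(11² + 52²) = 53.15
|L(j11)| = 1100 / 53.15 = 20.696
20 log₁₀(20.696) = 26.318 dB

26.32 dB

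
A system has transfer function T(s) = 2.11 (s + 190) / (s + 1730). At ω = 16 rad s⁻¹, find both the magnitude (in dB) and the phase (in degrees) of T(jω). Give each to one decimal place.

|j16 + 190| = √(16² + 190²) = 190.7
|j16 + 1730| = √(16² + 1730²) = 1730
|T(j16)| = 2.11 × 190.7 / 1730 = 0.23254
20 log₁₀(0.23254) = -12.67 dB
∠(j16 + 190) = arctan(16/190) = 4.81°
∠(j16 + 1730) = arctan(16/1730) = 0.53°
∠T(j16) = 4.81° − 0.53° = 4.28°

|T| = -12.7 dB, ∠T = 4.3 deg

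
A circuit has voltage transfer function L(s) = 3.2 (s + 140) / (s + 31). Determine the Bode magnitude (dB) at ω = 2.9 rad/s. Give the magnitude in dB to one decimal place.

23.2 dB

|j2.9 + 140| = √(2.9² + 140²) = 140
|j2.9 + 31| = √(2.9² + 31²) = 31.14
|L(j2.9)| = 3.2 × 140 / 31.14 = 14.392
20 log₁₀(14.392) = 23.16 dB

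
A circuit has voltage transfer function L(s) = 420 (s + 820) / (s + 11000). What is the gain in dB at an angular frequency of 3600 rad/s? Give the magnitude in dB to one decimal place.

|j3600 + 820| = √(3600² + 820²) = 3692
|j3600 + 11000| = √(3600² + 11000²) = 1.157e+04
|L(j3600)| = 420 × 3692 / 1.157e+04 = 133.98
20 log₁₀(133.98) = 42.54 dB

42.5 dB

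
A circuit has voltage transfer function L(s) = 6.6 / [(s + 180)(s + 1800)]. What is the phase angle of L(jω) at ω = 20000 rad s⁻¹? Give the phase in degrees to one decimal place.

-174.3°

∠(j20000 + 180) = arctan(20000/180) = 89.48°
∠(j20000 + 1800) = arctan(20000/1800) = 84.86°
∠L(j20000) = − (89.48° + 84.86°) = -174.34°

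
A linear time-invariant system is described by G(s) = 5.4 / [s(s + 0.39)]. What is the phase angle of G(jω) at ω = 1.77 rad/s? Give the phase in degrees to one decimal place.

-167.6°

∠(j1.77 + 0.39) = arctan(1.77/0.39) = 77.57°
∠(j1.77) = 90.00°
∠G(j1.77) = − (77.57° + 90.00°) = -167.57°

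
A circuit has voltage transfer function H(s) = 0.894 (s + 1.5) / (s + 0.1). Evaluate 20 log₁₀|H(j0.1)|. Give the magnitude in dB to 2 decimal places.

|j0.1 + 1.5| = √(0.1² + 1.5²) = 1.503
|j0.1 + 0.1| = √(0.1² + 0.1²) = 0.1414
|H(j0.1)| = 0.894 × 1.503 / 0.1414 = 9.5034
20 log₁₀(9.5034) = 19.558 dB

19.56 dB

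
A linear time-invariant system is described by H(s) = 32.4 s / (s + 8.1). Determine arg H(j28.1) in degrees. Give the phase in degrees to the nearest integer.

16 deg

∠(j28.1) = 90.00°
∠(j28.1 + 8.1) = arctan(28.1/8.1) = 73.92°
∠H(j28.1) = 90.00° − 73.92° = 16.08°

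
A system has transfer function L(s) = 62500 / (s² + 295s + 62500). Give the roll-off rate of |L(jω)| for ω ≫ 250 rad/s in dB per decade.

-40 dB/decade

With 0 zeros and 2 poles, the high-frequency asymptotic slope is 20 × (0 − 2) = -40 dB/decade.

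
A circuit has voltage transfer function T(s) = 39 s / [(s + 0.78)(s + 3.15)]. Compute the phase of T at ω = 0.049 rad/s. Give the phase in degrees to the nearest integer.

86 deg

∠(j0.049) = 90.00°
∠(j0.049 + 0.78) = arctan(0.049/0.78) = 3.59°
∠(j0.049 + 3.15) = arctan(0.049/3.15) = 0.89°
∠T(j0.049) = 90.00° − (3.59° + 0.89°) = 85.51°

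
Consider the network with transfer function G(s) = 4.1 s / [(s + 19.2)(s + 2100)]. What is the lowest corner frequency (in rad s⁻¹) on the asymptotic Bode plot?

19.2 rad s⁻¹

Break frequencies occur at each pole and zero magnitude: 19.2 rad s⁻¹, 2100 rad s⁻¹.
The lowest is 19.2 rad s⁻¹.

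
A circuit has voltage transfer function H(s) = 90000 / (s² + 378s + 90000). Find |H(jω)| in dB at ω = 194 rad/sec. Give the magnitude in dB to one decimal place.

-0.0 dB

|(j194)² + 378(j194) + 90000| = |52364 + j73332| = 9.011e+04
|H(j194)| = 90000 / 9.011e+04 = 0.99879
20 log₁₀(0.99879) = -0.01 dB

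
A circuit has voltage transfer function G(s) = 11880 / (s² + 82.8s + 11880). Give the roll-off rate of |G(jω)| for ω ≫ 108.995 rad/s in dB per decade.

With 0 zeros and 2 poles, the high-frequency asymptotic slope is 20 × (0 − 2) = -40 dB/decade.

-40 dB/decade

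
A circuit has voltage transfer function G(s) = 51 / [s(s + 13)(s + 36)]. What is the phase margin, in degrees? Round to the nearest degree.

89°

Gain crossover: |G(jω)| = 1 at ω ≈ 0.109 rad/sec.
∠G(j0.109) = −90° − arctan(0.109/13) − arctan(0.109/36) ≈ -90.65°
PM = 180° + (-90.65°) = 89.35°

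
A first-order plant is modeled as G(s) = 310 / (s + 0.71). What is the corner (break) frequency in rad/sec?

The single real pole at s = −0.71 gives a corner at ω = 0.71 rad/sec.

0.71 rad/sec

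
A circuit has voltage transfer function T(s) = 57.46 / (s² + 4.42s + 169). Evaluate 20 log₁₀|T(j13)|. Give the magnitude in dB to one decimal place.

0.0 dB

|(j13)² + 4.42(j13) + 169| = |0 + j57.46| = 57.46
|T(j13)| = 57.46 / 57.46 = 1
20 log₁₀(1) = 0.00 dB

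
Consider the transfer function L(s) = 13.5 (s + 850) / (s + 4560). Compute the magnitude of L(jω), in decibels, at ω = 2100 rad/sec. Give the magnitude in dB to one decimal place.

|j2100 + 850| = √(2100² + 850²) = 2266
|j2100 + 4560| = √(2100² + 4560²) = 5020
|L(j2100)| = 13.5 × 2266 / 5020 = 6.0921
20 log₁₀(6.0921) = 15.70 dB

15.7 dB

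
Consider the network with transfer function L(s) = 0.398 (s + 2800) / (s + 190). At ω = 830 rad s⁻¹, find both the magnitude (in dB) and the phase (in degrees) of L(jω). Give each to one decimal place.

|L| = 2.7 dB, ∠L = -60.6°

|j830 + 2800| = √(830² + 2800²) = 2920
|j830 + 190| = √(830² + 190²) = 851.5
|L(j830)| = 0.398 × 2920 / 851.5 = 1.3651
20 log₁₀(1.3651) = 2.70 dB
∠(j830 + 2800) = arctan(830/2800) = 16.51°
∠(j830 + 190) = arctan(830/190) = 77.11°
∠L(j830) = 16.51° − 77.11° = -60.59°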